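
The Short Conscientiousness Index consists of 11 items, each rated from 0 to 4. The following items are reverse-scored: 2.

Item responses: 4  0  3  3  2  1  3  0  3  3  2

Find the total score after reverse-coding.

Reverse-coded items (reversed = (0+4) − raw = 4 − raw):
  item 2: 4 − 0 = 4
Scored items: 4, 4, 3, 3, 2, 1, 3, 0, 3, 3, 2
Total = 4 + 4 + 3 + 3 + 2 + 1 + 3 + 0 + 3 + 3 + 2 = 28

28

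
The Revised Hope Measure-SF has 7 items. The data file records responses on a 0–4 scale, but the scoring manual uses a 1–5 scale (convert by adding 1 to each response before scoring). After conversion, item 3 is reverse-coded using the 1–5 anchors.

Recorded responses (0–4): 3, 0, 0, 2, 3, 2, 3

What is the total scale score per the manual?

24

Convert to 1–5: 4, 1, 1, 3, 4, 3, 4
Reverse-coded (on a 1–5 scale, reversed = 6 − raw):
  item 3: 6 − 1 = 5
Scored: 4, 1, 5, 3, 4, 3, 4
Total = 24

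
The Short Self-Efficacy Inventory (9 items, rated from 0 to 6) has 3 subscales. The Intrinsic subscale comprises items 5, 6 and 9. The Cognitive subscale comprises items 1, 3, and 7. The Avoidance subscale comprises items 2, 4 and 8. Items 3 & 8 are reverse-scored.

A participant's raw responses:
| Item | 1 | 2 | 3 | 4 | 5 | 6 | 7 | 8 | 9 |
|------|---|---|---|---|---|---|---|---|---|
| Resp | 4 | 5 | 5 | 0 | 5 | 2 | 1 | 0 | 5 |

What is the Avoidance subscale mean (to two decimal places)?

Avoidance items: 2, 4, 8.
Of these, item 8 is reverse-scored; reverse-coded value = 6 − response.
  item 2: 5
  item 4: 0
  item 8: 6 − 0 = 6
Sum = 5 + 0 + 6 = 11
Mean = 11 / 3 = 3.67

3.67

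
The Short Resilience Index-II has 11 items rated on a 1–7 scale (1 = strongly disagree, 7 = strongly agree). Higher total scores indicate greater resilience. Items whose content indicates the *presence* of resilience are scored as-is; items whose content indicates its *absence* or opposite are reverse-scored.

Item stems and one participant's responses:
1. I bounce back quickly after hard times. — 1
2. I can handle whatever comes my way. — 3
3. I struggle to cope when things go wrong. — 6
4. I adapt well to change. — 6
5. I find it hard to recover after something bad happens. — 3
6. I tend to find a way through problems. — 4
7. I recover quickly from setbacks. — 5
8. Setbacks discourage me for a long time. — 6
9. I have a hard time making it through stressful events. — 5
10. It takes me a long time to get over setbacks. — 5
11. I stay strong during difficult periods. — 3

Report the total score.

Items 3, 5, 8, 9, 10 describe the absence/opposite of resilience → reverse-score.
reverse-coded value = 8 − response.
  item 1: 1
  item 2: 3
  item 3: 8 − 6 = 2
  item 4: 6
  item 5: 8 − 3 = 5
  item 6: 4
  item 7: 5
  item 8: 8 − 6 = 2
  item 9: 8 − 5 = 3
  item 10: 8 − 5 = 3
  item 11: 3
Total = 1 + 3 + 2 + 6 + 5 + 4 + 5 + 2 + 3 + 3 + 3 = 37

37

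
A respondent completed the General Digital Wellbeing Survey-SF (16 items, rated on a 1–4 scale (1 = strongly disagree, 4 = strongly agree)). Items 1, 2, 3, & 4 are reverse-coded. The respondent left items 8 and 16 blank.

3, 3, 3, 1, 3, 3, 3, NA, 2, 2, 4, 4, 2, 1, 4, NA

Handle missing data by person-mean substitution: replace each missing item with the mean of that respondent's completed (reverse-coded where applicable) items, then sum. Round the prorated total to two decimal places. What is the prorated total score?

43.43

Reverse-coded (on a 1–4 scale, reversed = 5 − raw):
  item 1: 5 − 3 = 2
  item 2: 5 − 3 = 2
  item 3: 5 − 3 = 2
  item 4: 5 − 1 = 4
Completed scored items (14 of 16): 2, 2, 2, 4, 3, 3, 3, 2, 2, 4, 4, 2, 1, 4; sum = 38.
Person mean = 38 / 14 ≈ 2.7143
Prorated total = (38 / 14) × 16 = 43.43 (to 2 dp)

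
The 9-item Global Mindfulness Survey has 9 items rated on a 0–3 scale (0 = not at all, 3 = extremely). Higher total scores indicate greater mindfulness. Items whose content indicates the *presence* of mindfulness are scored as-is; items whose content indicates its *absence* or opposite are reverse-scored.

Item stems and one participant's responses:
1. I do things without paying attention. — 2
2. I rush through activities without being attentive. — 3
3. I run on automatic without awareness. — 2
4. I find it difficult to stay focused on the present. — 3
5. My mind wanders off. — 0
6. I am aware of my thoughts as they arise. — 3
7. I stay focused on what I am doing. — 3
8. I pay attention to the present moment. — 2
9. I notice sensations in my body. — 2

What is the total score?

15

Items 1, 2, 3, 4, 5 describe the absence/opposite of mindfulness → reverse-score.
on a 0–3 scale, reversed = 3 − raw.
  item 1: 3 − 2 = 1
  item 2: 3 − 3 = 0
  item 3: 3 − 2 = 1
  item 4: 3 − 3 = 0
  item 5: 3 − 0 = 3
  item 6: 3
  item 7: 3
  item 8: 2
  item 9: 2
Total = 1 + 0 + 1 + 0 + 3 + 3 + 3 + 2 + 2 = 15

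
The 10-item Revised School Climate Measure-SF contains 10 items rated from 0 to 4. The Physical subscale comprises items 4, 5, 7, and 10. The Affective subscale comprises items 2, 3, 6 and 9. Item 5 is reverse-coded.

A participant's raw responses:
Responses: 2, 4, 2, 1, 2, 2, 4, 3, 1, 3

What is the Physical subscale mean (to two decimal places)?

Physical items: 4, 5, 7, 10.
Of these, item 5 is reverse-coded; on a 0–4 scale, reversed = 4 − raw.
  item 4: 1
  item 5: 4 − 2 = 2
  item 7: 4
  item 10: 3
Sum = 1 + 2 + 4 + 3 = 10
Mean = 10 / 4 = 2.50

2.50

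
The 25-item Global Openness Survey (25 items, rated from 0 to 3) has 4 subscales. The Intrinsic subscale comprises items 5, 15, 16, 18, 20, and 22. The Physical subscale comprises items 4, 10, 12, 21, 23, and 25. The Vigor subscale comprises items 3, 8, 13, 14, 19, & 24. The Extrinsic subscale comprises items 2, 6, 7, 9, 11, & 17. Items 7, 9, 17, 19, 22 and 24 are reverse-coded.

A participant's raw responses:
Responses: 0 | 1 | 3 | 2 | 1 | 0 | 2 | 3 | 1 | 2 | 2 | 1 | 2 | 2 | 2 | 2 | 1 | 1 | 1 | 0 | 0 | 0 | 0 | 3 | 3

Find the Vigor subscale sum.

Vigor items: 3, 8, 13, 14, 19, 24.
Of these, items 19 & 24 are reverse-coded; on a 0–3 scale, reversed = 3 − raw.
  item 3: 3
  item 8: 3
  item 13: 2
  item 14: 2
  item 19: 3 − 1 = 2
  item 24: 3 − 3 = 0
Sum = 3 + 3 + 2 + 2 + 2 + 0 = 12

12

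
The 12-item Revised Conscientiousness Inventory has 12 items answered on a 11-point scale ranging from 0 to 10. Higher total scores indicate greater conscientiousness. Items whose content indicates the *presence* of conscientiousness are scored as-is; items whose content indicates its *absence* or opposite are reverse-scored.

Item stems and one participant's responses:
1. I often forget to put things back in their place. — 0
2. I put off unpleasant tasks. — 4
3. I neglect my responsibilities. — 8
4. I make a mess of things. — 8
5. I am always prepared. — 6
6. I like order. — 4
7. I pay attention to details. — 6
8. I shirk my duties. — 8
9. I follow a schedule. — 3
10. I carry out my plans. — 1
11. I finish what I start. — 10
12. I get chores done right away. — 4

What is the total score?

56

Items 1, 2, 3, 4, 8 describe the absence/opposite of conscientiousness → reverse-score.
on a 0–10 scale, reversed = 10 − raw.
  item 1: 10 − 0 = 10
  item 2: 10 − 4 = 6
  item 3: 10 − 8 = 2
  item 4: 10 − 8 = 2
  item 5: 6
  item 6: 4
  item 7: 6
  item 8: 10 − 8 = 2
  item 9: 3
  item 10: 1
  item 11: 10
  item 12: 4
Total = 10 + 6 + 2 + 2 + 6 + 4 + 6 + 2 + 3 + 1 + 10 + 4 = 56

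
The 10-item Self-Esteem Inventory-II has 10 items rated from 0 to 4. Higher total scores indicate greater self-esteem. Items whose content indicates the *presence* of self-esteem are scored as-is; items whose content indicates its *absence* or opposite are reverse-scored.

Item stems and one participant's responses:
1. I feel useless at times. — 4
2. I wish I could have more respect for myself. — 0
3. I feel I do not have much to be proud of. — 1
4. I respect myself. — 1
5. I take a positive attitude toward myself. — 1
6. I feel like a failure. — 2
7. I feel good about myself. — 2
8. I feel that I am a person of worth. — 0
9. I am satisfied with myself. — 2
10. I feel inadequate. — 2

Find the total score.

Items 1, 2, 3, 6, 10 describe the absence/opposite of self-esteem → reverse-score.
reversed = (0+4) − raw = 4 − raw.
  item 1: 4 − 4 = 0
  item 2: 4 − 0 = 4
  item 3: 4 − 1 = 3
  item 4: 1
  item 5: 1
  item 6: 4 − 2 = 2
  item 7: 2
  item 8: 0
  item 9: 2
  item 10: 4 − 2 = 2
Total = 0 + 4 + 3 + 1 + 1 + 2 + 2 + 0 + 2 + 2 = 17

17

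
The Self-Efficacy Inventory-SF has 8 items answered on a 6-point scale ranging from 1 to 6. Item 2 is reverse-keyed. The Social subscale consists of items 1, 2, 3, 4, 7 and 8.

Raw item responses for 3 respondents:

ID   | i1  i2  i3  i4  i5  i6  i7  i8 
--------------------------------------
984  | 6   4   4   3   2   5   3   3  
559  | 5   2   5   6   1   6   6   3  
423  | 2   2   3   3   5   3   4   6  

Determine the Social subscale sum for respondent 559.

Respondent 559 raw: 5, 2, 5, 6, 1, 6, 6, 3.
Social items: 1, 2, 3, 4, 7, 8.
Reverse-coded (reverse-coded value = 7 − response):
  item 1: 5
  item 2: 7 − 2 = 5
  item 3: 5
  item 4: 6
  item 7: 6
  item 8: 3
Sum = 5 + 5 + 5 + 6 + 6 + 3 = 30

30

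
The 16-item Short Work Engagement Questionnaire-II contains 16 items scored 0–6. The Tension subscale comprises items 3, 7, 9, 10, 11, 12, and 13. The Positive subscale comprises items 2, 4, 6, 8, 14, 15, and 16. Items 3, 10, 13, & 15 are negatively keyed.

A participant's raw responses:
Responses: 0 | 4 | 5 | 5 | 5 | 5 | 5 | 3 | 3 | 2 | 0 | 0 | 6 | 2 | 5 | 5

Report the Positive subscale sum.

Positive items: 2, 4, 6, 8, 14, 15, 16.
Of these, item 15 is negatively keyed; reverse-coded value = 6 − response.
  item 2: 4
  item 4: 5
  item 6: 5
  item 8: 3
  item 14: 2
  item 15: 6 − 5 = 1
  item 16: 5
Sum = 4 + 5 + 5 + 3 + 2 + 1 + 5 = 25

25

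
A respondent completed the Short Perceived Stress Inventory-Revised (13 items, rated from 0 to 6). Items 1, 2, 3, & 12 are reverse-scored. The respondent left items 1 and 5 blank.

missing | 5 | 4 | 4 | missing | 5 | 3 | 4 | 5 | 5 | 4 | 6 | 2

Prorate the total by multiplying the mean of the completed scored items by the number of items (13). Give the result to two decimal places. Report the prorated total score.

41.36

Reverse-coded (reverse-coded value = 6 − response):
  item 2: 6 − 5 = 1
  item 3: 6 − 4 = 2
  item 12: 6 − 6 = 0
Completed scored items (11 of 13): 1, 2, 4, 5, 3, 4, 5, 5, 4, 0, 2; sum = 35.
Person mean = 35 / 11 ≈ 3.1818
Prorated total = (35 / 11) × 13 = 41.36 (to 2 dp)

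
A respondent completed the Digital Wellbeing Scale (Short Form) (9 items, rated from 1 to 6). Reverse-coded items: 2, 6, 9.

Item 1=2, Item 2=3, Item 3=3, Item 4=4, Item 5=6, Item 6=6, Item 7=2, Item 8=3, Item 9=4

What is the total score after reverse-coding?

28

Raw sum = 33. Reverse-coded items: 2, 6, 9; their raw sum = 13.
Each reversal replaces raw with 7 − raw, changing the total by 7 − 2·raw per item.
Total = 33 + 3·7 − 2·13 = 33 + 21 − 26 = 28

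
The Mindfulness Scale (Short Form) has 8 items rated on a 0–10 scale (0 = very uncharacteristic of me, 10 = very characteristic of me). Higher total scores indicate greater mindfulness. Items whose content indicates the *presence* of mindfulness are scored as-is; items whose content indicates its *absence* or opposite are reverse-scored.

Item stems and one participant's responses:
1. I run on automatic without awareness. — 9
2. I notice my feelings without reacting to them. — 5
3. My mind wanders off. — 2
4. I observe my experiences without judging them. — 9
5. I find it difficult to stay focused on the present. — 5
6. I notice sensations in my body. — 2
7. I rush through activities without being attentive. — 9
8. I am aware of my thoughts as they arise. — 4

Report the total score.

35

Items 1, 3, 5, 7 describe the absence/opposite of mindfulness → reverse-score.
on a 0–10 scale, reversed = 10 − raw.
  item 1: 10 − 9 = 1
  item 2: 5
  item 3: 10 − 2 = 8
  item 4: 9
  item 5: 10 − 5 = 5
  item 6: 2
  item 7: 10 − 9 = 1
  item 8: 4
Total = 1 + 5 + 8 + 9 + 5 + 2 + 1 + 4 = 35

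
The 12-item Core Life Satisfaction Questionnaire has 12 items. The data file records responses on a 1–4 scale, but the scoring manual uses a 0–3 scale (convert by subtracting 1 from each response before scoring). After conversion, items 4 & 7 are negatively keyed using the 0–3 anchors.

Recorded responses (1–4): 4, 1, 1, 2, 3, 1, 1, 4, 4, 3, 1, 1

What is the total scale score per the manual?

18

Convert to 0–3: 3, 0, 0, 1, 2, 0, 0, 3, 3, 2, 0, 0
Reverse-coded (reverse-coded value = 3 − response):
  item 4: 3 − 1 = 2
  item 7: 3 − 0 = 3
Scored: 3, 0, 0, 2, 2, 0, 3, 3, 3, 2, 0, 0
Total = 18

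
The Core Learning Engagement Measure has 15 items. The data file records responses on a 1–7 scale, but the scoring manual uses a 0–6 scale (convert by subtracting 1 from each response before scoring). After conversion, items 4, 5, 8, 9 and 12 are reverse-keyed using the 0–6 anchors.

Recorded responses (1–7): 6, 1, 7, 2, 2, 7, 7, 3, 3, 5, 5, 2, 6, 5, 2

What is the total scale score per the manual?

64

Convert to 0–6: 5, 0, 6, 1, 1, 6, 6, 2, 2, 4, 4, 1, 5, 4, 1
Reverse-coded (reverse-coded value = 6 − response):
  item 4: 6 − 1 = 5
  item 5: 6 − 1 = 5
  item 8: 6 − 2 = 4
  item 9: 6 − 2 = 4
  item 12: 6 − 1 = 5
Scored: 5, 0, 6, 5, 5, 6, 6, 4, 4, 4, 4, 5, 5, 4, 1
Total = 64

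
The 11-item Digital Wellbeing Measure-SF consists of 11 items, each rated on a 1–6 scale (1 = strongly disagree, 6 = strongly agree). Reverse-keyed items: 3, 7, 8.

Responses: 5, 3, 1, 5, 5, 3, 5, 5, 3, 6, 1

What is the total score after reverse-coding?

41

Reversing items 3, 7, & 8 with 7 − raw:
Total = 5 + 3 + (7−1) + 5 + 5 + 3 + (7−5) + (7−5) + 3 + 6 + 1
      = 5 + 3 + 6 + 5 + 5 + 3 + 2 + 2 + 3 + 6 + 1 = 41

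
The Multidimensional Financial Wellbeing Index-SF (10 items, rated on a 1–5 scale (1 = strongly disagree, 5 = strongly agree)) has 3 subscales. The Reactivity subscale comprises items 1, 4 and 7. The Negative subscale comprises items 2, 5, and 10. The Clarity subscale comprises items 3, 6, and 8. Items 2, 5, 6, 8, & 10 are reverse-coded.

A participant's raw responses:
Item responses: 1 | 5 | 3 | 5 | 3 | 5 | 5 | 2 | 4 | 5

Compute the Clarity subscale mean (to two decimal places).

Clarity items: 3, 6, 8.
Of these, items 6 & 8 are reverse-coded; on a 1–5 scale, reversed = 6 − raw.
  item 3: 3
  item 6: 6 − 5 = 1
  item 8: 6 − 2 = 4
Sum = 3 + 1 + 4 = 8
Mean = 8 / 3 = 2.67

2.67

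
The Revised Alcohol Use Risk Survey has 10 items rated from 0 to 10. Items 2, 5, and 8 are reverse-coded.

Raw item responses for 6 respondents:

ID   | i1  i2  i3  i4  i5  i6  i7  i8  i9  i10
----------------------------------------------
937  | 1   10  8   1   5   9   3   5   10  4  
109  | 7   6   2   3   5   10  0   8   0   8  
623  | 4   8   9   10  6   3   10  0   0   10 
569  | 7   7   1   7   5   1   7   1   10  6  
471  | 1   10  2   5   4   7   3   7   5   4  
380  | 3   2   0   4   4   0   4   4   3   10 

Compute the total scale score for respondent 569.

56

Respondent 569 raw: 7, 7, 1, 7, 5, 1, 7, 1, 10, 6.
Reverse-coded (reversed = (0+10) − raw = 10 − raw):
  item 1: 7
  item 2: 10 − 7 = 3
  item 3: 1
  item 4: 7
  item 5: 10 − 5 = 5
  item 6: 1
  item 7: 7
  item 8: 10 − 1 = 9
  item 9: 10
  item 10: 6
Sum = 7 + 3 + 1 + 7 + 5 + 1 + 7 + 9 + 10 + 6 = 56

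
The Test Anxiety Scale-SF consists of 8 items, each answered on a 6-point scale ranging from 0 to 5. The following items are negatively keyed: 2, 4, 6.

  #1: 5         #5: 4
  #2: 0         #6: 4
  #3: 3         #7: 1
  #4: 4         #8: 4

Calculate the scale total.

Raw sum = 25. Negatively keyed items: 2, 4, 6; their raw sum = 8.
Each reversal replaces raw with 5 − raw, changing the total by 5 − 2·raw per item.
Total = 25 + 3·5 − 2·8 = 25 + 15 − 16 = 24

24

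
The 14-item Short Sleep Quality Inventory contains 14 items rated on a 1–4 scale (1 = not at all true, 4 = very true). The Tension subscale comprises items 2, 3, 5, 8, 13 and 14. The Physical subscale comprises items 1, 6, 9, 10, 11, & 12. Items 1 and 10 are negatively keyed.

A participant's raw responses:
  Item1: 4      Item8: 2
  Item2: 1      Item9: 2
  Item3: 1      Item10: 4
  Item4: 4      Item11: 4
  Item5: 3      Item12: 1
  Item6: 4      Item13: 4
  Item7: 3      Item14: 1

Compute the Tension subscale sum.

12

Tension items: 2, 3, 5, 8, 13, 14.
  item 2: 1
  item 3: 1
  item 5: 3
  item 8: 2
  item 13: 4
  item 14: 1
Sum = 1 + 1 + 3 + 2 + 4 + 1 = 12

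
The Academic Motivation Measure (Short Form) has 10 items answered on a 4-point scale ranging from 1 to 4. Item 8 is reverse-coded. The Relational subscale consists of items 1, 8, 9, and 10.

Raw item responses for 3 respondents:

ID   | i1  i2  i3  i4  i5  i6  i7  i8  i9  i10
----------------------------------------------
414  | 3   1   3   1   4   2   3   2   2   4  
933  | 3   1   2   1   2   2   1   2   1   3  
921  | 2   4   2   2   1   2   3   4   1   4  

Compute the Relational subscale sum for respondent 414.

Respondent 414 raw: 3, 1, 3, 1, 4, 2, 3, 2, 2, 4.
Relational items: 1, 8, 9, 10.
Reverse-coded (on a 1–4 scale, reversed = 5 − raw):
  item 1: 3
  item 8: 5 − 2 = 3
  item 9: 2
  item 10: 4
Sum = 3 + 3 + 2 + 4 = 12

12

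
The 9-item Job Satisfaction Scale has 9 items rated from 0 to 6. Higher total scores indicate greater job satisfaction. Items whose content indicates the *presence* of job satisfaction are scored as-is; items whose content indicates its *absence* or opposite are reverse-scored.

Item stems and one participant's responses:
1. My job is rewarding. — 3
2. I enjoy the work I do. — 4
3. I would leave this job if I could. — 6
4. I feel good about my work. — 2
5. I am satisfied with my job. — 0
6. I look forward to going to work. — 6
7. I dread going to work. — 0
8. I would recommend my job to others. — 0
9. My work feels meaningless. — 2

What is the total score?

25

Items 3, 7, 9 describe the absence/opposite of job satisfaction → reverse-score.
reverse-coded value = 6 − response.
  item 1: 3
  item 2: 4
  item 3: 6 − 6 = 0
  item 4: 2
  item 5: 0
  item 6: 6
  item 7: 6 − 0 = 6
  item 8: 0
  item 9: 6 − 2 = 4
Total = 3 + 4 + 0 + 2 + 0 + 6 + 6 + 0 + 4 = 25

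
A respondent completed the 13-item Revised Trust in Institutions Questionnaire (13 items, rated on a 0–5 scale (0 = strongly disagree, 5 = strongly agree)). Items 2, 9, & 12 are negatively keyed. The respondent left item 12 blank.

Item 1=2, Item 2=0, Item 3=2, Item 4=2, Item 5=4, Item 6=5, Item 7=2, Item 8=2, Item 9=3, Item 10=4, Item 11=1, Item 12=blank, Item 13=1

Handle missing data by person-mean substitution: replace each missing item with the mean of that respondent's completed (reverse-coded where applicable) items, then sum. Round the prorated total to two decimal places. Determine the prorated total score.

Reverse-coded (reversed = (0+5) − raw = 5 − raw):
  item 2: 5 − 0 = 5
  item 9: 5 − 3 = 2
Completed scored items (12 of 13): 2, 5, 2, 2, 4, 5, 2, 2, 2, 4, 1, 1; sum = 32.
Person mean = 32 / 12 ≈ 2.6667
Prorated total = (32 / 12) × 13 = 34.67 (to 2 dp)

34.67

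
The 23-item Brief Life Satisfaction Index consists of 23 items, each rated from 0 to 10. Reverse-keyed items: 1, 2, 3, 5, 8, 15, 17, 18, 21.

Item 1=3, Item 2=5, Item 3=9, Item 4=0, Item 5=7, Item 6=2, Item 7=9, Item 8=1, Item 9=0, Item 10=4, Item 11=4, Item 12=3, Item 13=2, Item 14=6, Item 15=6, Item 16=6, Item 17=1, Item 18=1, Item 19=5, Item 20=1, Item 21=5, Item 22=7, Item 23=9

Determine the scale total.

110

Apply reverse scoring (on a 0–10 scale, reversed = 10 − raw):
  item 1: 10 − 3 = 7
  item 2: 10 − 5 = 5
  item 3: 10 − 9 = 1
  item 5: 10 − 7 = 3
  item 8: 10 − 1 = 9
  item 15: 10 − 6 = 4
  item 17: 10 − 1 = 9
  item 18: 10 − 1 = 9
  item 21: 10 − 5 = 5
Scored responses: 7, 5, 1, 0, 3, 2, 9, 9, 0, 4, 4, 3, 2, 6, 4, 6, 9, 9, 5, 1, 5, 7, 9
Total = 7 + 5 + 1 + 0 + 3 + 2 + 9 + 9 + 0 + 4 + 4 + 3 + 2 + 6 + 4 + 6 + 9 + 9 + 5 + 1 + 5 + 7 + 9 = 110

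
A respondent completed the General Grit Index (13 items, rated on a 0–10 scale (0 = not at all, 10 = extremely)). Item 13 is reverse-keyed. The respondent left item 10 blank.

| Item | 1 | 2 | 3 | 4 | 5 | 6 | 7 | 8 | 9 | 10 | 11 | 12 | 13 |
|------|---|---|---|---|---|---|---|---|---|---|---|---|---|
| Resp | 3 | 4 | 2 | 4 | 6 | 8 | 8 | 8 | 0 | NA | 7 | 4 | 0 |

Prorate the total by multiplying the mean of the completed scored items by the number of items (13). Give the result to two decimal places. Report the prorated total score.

Reverse-coded (on a 0–10 scale, reversed = 10 − raw):
  item 13: 10 − 0 = 10
Completed scored items (12 of 13): 3, 4, 2, 4, 6, 8, 8, 8, 0, 7, 4, 10; sum = 64.
Person mean = 64 / 12 ≈ 5.3333
Prorated total = (64 / 12) × 13 = 69.33 (to 2 dp)

69.33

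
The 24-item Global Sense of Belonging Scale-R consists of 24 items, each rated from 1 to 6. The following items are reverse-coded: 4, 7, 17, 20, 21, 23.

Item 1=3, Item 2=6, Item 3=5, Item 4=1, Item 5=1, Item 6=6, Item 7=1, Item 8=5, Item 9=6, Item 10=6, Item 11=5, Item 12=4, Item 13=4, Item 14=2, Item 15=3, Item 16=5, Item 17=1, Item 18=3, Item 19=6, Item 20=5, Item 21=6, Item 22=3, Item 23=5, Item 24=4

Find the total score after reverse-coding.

100

Apply reverse scoring (reversed = (1+6) − raw = 7 − raw):
  item 4: 7 − 1 = 6
  item 7: 7 − 1 = 6
  item 17: 7 − 1 = 6
  item 20: 7 − 5 = 2
  item 21: 7 − 6 = 1
  item 23: 7 − 5 = 2
Scored items: 3, 6, 5, 6, 1, 6, 6, 5, 6, 6, 5, 4, 4, 2, 3, 5, 6, 3, 6, 2, 1, 3, 2, 4
Total = 3 + 6 + 5 + 6 + 1 + 6 + 6 + 5 + 6 + 6 + 5 + 4 + 4 + 2 + 3 + 5 + 6 + 3 + 6 + 2 + 1 + 3 + 2 + 4 = 100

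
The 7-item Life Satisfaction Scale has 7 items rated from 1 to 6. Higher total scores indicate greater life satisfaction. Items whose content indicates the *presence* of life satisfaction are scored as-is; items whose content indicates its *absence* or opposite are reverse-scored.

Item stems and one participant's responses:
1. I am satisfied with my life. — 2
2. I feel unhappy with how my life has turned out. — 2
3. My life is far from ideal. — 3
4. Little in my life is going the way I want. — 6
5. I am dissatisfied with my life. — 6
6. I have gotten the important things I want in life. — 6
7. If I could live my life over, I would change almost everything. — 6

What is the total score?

20

Items 2, 3, 4, 5, 7 describe the absence/opposite of life satisfaction → reverse-score.
reverse-coded value = 7 − response.
  item 1: 2
  item 2: 7 − 2 = 5
  item 3: 7 − 3 = 4
  item 4: 7 − 6 = 1
  item 5: 7 − 6 = 1
  item 6: 6
  item 7: 7 − 6 = 1
Total = 2 + 5 + 4 + 1 + 1 + 6 + 1 = 20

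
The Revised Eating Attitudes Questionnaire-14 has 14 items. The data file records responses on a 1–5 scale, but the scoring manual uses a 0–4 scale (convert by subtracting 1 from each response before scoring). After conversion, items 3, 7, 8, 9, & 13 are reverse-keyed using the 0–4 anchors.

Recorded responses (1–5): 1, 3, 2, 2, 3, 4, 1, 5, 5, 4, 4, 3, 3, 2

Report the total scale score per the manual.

Convert to 0–4: 0, 2, 1, 1, 2, 3, 0, 4, 4, 3, 3, 2, 2, 1
Reverse-coded (reverse-coded value = 4 − response):
  item 3: 4 − 1 = 3
  item 7: 4 − 0 = 4
  item 8: 4 − 4 = 0
  item 9: 4 − 4 = 0
  item 13: 4 − 2 = 2
Scored: 0, 2, 3, 1, 2, 3, 4, 0, 0, 3, 3, 2, 2, 1
Total = 26

26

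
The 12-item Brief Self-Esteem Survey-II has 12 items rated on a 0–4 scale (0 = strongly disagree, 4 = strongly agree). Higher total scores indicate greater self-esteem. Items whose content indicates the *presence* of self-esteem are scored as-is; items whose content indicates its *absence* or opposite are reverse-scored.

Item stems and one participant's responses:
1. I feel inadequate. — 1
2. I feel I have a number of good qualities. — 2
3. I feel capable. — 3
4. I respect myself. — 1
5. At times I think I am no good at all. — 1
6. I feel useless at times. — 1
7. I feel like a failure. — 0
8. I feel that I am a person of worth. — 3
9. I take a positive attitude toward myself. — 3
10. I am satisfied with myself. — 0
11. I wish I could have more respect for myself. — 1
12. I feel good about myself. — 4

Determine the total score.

32

Items 1, 5, 6, 7, 11 describe the absence/opposite of self-esteem → reverse-score.
reverse-coded value = 4 − response.
  item 1: 4 − 1 = 3
  item 2: 2
  item 3: 3
  item 4: 1
  item 5: 4 − 1 = 3
  item 6: 4 − 1 = 3
  item 7: 4 − 0 = 4
  item 8: 3
  item 9: 3
  item 10: 0
  item 11: 4 − 1 = 3
  item 12: 4
Total = 3 + 2 + 3 + 1 + 3 + 3 + 4 + 3 + 3 + 0 + 3 + 4 = 32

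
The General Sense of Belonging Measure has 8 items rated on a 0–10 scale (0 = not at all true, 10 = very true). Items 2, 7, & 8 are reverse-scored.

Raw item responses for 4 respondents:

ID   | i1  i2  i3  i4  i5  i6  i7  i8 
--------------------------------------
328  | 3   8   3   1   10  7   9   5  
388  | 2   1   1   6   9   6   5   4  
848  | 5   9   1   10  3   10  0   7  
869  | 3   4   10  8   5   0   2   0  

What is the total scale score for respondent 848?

43

Respondent 848 raw: 5, 9, 1, 10, 3, 10, 0, 7.
Reverse-coded (reverse-coded value = 10 − response):
  item 1: 5
  item 2: 10 − 9 = 1
  item 3: 1
  item 4: 10
  item 5: 3
  item 6: 10
  item 7: 10 − 0 = 10
  item 8: 10 − 7 = 3
Sum = 5 + 1 + 1 + 10 + 3 + 10 + 10 + 3 = 43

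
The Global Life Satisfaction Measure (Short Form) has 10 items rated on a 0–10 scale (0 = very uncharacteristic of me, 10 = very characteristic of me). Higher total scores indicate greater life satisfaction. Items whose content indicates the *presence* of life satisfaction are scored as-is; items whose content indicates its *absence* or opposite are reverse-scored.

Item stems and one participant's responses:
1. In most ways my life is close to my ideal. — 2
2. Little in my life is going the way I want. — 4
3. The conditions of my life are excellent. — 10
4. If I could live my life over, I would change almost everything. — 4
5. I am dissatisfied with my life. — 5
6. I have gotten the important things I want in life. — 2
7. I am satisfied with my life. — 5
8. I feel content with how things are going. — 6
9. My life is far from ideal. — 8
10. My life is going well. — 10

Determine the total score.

Items 2, 4, 5, 9 describe the absence/opposite of life satisfaction → reverse-score.
reversed = (0+10) − raw = 10 − raw.
  item 1: 2
  item 2: 10 − 4 = 6
  item 3: 10
  item 4: 10 − 4 = 6
  item 5: 10 − 5 = 5
  item 6: 2
  item 7: 5
  item 8: 6
  item 9: 10 − 8 = 2
  item 10: 10
Total = 2 + 6 + 10 + 6 + 5 + 2 + 5 + 6 + 2 + 10 = 54

54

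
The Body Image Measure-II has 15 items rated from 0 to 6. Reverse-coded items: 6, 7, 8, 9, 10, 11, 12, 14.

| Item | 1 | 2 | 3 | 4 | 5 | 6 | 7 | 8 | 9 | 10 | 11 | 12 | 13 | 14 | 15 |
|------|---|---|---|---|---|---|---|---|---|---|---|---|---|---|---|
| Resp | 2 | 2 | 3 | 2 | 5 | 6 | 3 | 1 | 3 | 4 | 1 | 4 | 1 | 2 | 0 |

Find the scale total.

39

Raw sum = 39. Reverse-coded items: 6, 7, 8, 9, 10, 11, 12, 14; their raw sum = 24.
Each reversal replaces raw with 6 − raw, changing the total by 6 − 2·raw per item.
Total = 39 + 8·6 − 2·24 = 39 + 48 − 48 = 39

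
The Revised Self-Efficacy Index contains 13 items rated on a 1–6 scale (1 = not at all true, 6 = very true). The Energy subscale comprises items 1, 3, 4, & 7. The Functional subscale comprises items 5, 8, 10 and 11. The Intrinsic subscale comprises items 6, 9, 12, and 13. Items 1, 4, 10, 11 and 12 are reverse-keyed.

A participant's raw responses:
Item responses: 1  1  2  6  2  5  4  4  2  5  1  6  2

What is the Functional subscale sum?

14

Functional items: 5, 8, 10, 11.
Of these, items 10 & 11 are reverse-keyed; on a 1–6 scale, reversed = 7 − raw.
  item 5: 2
  item 8: 4
  item 10: 7 − 5 = 2
  item 11: 7 − 1 = 6
Sum = 2 + 4 + 2 + 6 = 14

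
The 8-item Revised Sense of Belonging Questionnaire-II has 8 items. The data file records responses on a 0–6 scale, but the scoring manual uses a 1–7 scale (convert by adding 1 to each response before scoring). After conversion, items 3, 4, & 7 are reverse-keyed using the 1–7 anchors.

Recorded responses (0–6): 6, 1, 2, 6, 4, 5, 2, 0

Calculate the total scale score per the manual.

32

Convert to 1–7: 7, 2, 3, 7, 5, 6, 3, 1
Reverse-coded (on a 1–7 scale, reversed = 8 − raw):
  item 3: 8 − 3 = 5
  item 4: 8 − 7 = 1
  item 7: 8 − 3 = 5
Scored: 7, 2, 5, 1, 5, 6, 5, 1
Total = 32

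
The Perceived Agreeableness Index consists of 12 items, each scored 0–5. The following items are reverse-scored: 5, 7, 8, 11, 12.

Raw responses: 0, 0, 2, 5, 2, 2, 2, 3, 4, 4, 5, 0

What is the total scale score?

Reverse-scored items use 5 − raw:
  item 5: 5 − 2 = 3
  item 7: 5 − 2 = 3
  item 8: 5 − 3 = 2
  item 11: 5 − 5 = 0
  item 12: 5 − 0 = 5
Scored responses: 0, 0, 2, 5, 3, 2, 3, 2, 4, 4, 0, 5
Total = 0 + 0 + 2 + 5 + 3 + 2 + 3 + 2 + 4 + 4 + 0 + 5 = 30

30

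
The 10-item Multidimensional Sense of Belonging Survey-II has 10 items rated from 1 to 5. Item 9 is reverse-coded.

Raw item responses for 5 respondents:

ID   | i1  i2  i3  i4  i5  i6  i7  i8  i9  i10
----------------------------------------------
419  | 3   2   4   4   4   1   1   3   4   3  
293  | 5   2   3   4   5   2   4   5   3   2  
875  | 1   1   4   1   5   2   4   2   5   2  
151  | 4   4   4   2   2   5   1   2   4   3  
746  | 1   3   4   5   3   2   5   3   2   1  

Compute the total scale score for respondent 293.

Respondent 293 raw: 5, 2, 3, 4, 5, 2, 4, 5, 3, 2.
Reverse-coded (reverse-coded value = 6 − response):
  item 1: 5
  item 2: 2
  item 3: 3
  item 4: 4
  item 5: 5
  item 6: 2
  item 7: 4
  item 8: 5
  item 9: 6 − 3 = 3
  item 10: 2
Sum = 5 + 2 + 3 + 4 + 5 + 2 + 4 + 5 + 3 + 2 = 35

35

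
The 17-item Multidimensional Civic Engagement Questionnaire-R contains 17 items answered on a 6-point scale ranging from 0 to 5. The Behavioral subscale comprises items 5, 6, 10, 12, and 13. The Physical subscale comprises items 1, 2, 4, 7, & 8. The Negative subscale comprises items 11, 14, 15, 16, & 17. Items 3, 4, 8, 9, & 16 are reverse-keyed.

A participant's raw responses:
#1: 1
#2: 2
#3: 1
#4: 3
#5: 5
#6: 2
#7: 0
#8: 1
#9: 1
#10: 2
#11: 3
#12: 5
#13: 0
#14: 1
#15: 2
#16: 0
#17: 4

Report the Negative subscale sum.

15

Negative items: 11, 14, 15, 16, 17.
Of these, item 16 is reverse-keyed; reversed = (0+5) − raw = 5 − raw.
  item 11: 3
  item 14: 1
  item 15: 2
  item 16: 5 − 0 = 5
  item 17: 4
Sum = 3 + 1 + 2 + 5 + 4 = 15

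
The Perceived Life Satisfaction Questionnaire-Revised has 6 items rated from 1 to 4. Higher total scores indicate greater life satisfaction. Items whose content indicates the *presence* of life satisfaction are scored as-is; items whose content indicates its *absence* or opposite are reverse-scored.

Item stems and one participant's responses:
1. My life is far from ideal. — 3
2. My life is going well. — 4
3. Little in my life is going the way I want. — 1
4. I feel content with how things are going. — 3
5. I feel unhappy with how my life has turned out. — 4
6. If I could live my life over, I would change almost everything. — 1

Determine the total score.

18

Items 1, 3, 5, 6 describe the absence/opposite of life satisfaction → reverse-score.
reversed = (1+4) − raw = 5 − raw.
  item 1: 5 − 3 = 2
  item 2: 4
  item 3: 5 − 1 = 4
  item 4: 3
  item 5: 5 − 4 = 1
  item 6: 5 − 1 = 4
Total = 2 + 4 + 4 + 3 + 1 + 4 = 18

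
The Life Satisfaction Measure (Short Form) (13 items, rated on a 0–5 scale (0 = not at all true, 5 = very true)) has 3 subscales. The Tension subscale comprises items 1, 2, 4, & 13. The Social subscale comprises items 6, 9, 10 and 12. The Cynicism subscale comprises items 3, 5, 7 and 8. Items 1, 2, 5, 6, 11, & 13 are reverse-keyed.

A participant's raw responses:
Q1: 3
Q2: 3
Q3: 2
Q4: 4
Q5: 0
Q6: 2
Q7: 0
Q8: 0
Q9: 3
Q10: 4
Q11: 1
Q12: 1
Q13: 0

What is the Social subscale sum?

11

Social items: 6, 9, 10, 12.
Of these, item 6 is reverse-keyed; on a 0–5 scale, reversed = 5 − raw.
  item 6: 5 − 2 = 3
  item 9: 3
  item 10: 4
  item 12: 1
Sum = 3 + 3 + 4 + 1 = 11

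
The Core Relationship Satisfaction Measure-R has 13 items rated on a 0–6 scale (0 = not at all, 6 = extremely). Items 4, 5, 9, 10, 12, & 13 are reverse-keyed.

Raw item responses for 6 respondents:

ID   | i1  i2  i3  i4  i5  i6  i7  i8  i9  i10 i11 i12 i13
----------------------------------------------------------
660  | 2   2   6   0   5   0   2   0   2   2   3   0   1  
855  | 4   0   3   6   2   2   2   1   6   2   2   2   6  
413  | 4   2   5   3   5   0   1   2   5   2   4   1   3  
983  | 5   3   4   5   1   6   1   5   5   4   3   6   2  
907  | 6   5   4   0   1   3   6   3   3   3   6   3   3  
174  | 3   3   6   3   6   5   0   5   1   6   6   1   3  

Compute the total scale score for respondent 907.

Respondent 907 raw: 6, 5, 4, 0, 1, 3, 6, 3, 3, 3, 6, 3, 3.
Reverse-coded (reverse-coded value = 6 − response):
  item 1: 6
  item 2: 5
  item 3: 4
  item 4: 6 − 0 = 6
  item 5: 6 − 1 = 5
  item 6: 3
  item 7: 6
  item 8: 3
  item 9: 6 − 3 = 3
  item 10: 6 − 3 = 3
  item 11: 6
  item 12: 6 − 3 = 3
  item 13: 6 − 3 = 3
Sum = 6 + 5 + 4 + 6 + 5 + 3 + 6 + 3 + 3 + 3 + 6 + 3 + 3 = 56

56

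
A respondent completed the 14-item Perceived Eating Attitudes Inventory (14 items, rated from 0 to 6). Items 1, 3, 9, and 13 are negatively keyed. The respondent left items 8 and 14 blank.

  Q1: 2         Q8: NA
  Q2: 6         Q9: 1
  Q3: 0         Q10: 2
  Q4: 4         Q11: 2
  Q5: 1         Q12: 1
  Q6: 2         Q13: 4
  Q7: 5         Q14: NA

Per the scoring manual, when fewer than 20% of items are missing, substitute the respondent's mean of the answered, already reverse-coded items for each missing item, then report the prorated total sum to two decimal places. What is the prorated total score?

46.67

Reverse-coded (reverse-coded value = 6 − response):
  item 1: 6 − 2 = 4
  item 3: 6 − 0 = 6
  item 9: 6 − 1 = 5
  item 13: 6 − 4 = 2
Completed scored items (12 of 14): 4, 6, 6, 4, 1, 2, 5, 5, 2, 2, 1, 2; sum = 40.
Person mean = 40 / 12 ≈ 3.3333
Prorated total = (40 / 12) × 14 = 46.67 (to 2 dp)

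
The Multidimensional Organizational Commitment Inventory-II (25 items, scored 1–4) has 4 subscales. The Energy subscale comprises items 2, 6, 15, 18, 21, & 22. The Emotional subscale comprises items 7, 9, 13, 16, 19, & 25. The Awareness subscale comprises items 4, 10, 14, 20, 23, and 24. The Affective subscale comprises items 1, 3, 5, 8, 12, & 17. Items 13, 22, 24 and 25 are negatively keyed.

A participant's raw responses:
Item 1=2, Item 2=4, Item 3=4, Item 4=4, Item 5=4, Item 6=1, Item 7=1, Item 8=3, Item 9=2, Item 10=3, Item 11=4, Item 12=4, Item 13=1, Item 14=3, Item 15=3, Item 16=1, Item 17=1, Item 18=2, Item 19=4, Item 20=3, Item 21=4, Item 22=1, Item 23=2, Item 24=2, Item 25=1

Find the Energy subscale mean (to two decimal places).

3.00

Energy items: 2, 6, 15, 18, 21, 22.
Of these, item 22 is negatively keyed; on a 1–4 scale, reversed = 5 − raw.
  item 2: 4
  item 6: 1
  item 15: 3
  item 18: 2
  item 21: 4
  item 22: 5 − 1 = 4
Sum = 4 + 1 + 3 + 2 + 4 + 4 = 18
Mean = 18 / 6 = 3.00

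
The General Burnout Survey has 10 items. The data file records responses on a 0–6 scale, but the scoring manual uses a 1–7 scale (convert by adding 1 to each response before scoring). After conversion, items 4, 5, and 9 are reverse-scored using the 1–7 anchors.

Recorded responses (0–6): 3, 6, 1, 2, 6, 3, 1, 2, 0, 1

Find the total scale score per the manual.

37

Convert to 1–7: 4, 7, 2, 3, 7, 4, 2, 3, 1, 2
Reverse-coded (on a 1–7 scale, reversed = 8 − raw):
  item 4: 8 − 3 = 5
  item 5: 8 − 7 = 1
  item 9: 8 − 1 = 7
Scored: 4, 7, 2, 5, 1, 4, 2, 3, 7, 2
Total = 37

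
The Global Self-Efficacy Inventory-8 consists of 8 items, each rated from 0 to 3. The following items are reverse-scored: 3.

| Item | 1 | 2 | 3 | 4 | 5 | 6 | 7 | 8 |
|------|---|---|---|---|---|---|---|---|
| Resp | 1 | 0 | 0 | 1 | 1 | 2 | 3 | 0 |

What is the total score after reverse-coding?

11

Reversing item 3 with 3 − raw:
Total = 1 + 0 + (3−0) + 1 + 1 + 2 + 3 + 0
      = 1 + 0 + 3 + 1 + 1 + 2 + 3 + 0 = 11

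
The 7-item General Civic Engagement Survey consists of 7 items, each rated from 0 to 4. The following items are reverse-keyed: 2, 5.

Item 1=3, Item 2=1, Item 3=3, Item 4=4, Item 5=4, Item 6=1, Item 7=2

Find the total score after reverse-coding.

Reverse-coded items (on a 0–4 scale, reversed = 4 − raw):
  item 2: 4 − 1 = 3
  item 5: 4 − 4 = 0
After reverse-coding: 3, 3, 3, 4, 0, 1, 2
Total = 3 + 3 + 3 + 4 + 0 + 1 + 2 = 16

16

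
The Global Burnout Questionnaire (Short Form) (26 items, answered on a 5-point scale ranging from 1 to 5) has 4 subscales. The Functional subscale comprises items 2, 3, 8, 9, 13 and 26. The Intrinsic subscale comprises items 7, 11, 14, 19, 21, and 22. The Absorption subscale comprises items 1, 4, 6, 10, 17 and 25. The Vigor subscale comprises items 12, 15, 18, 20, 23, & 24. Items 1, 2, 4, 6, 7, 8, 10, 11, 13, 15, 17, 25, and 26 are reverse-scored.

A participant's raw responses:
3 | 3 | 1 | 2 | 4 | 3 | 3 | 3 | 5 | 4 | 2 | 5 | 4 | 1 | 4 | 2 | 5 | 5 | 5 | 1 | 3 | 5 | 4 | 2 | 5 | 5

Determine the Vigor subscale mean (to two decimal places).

3.17

Vigor items: 12, 15, 18, 20, 23, 24.
Of these, item 15 is reverse-scored; on a 1–5 scale, reversed = 6 − raw.
  item 12: 5
  item 15: 6 − 4 = 2
  item 18: 5
  item 20: 1
  item 23: 4
  item 24: 2
Sum = 5 + 2 + 5 + 1 + 4 + 2 = 19
Mean = 19 / 6 = 3.17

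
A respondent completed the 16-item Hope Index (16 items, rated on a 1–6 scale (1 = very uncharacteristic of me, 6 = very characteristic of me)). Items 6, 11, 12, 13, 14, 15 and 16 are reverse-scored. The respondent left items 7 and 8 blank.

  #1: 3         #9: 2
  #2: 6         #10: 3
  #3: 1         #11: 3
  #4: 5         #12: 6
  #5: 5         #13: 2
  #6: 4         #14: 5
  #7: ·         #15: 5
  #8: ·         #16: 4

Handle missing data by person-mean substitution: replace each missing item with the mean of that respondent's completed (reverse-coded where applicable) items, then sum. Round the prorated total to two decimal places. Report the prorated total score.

Reverse-coded (on a 1–6 scale, reversed = 7 − raw):
  item 6: 7 − 4 = 3
  item 11: 7 − 3 = 4
  item 12: 7 − 6 = 1
  item 13: 7 − 2 = 5
  item 14: 7 − 5 = 2
  item 15: 7 − 5 = 2
  item 16: 7 − 4 = 3
Completed scored items (14 of 16): 3, 6, 1, 5, 5, 3, 2, 3, 4, 1, 5, 2, 2, 3; sum = 45.
Person mean = 45 / 14 ≈ 3.2143
Prorated total = (45 / 14) × 16 = 51.43 (to 2 dp)

51.43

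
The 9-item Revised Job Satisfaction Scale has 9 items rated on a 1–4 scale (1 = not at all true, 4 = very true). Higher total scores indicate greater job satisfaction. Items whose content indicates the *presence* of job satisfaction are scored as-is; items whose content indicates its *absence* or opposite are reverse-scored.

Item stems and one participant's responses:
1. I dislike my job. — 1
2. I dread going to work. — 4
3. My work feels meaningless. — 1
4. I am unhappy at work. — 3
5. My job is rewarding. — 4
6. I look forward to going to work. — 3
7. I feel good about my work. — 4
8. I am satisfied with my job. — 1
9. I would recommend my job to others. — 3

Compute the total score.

Items 1, 2, 3, 4 describe the absence/opposite of job satisfaction → reverse-score.
reversed = (1+4) − raw = 5 − raw.
  item 1: 5 − 1 = 4
  item 2: 5 − 4 = 1
  item 3: 5 − 1 = 4
  item 4: 5 − 3 = 2
  item 5: 4
  item 6: 3
  item 7: 4
  item 8: 1
  item 9: 3
Total = 4 + 1 + 4 + 2 + 4 + 3 + 4 + 1 + 3 = 26

26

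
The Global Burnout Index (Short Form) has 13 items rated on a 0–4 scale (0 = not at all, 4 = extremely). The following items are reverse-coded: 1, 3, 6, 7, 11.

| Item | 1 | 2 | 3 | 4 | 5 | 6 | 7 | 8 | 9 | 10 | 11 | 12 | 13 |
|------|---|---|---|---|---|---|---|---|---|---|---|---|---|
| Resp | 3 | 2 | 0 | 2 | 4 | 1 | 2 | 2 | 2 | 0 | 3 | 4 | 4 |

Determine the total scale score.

31

Reverse-coded items use 4 − raw:
  item 1: 4 − 3 = 1
  item 3: 4 − 0 = 4
  item 6: 4 − 1 = 3
  item 7: 4 − 2 = 2
  item 11: 4 − 3 = 1
Scored items: 1, 2, 4, 2, 4, 3, 2, 2, 2, 0, 1, 4, 4
Total = 1 + 2 + 4 + 2 + 4 + 3 + 2 + 2 + 2 + 0 + 1 + 4 + 4 = 31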